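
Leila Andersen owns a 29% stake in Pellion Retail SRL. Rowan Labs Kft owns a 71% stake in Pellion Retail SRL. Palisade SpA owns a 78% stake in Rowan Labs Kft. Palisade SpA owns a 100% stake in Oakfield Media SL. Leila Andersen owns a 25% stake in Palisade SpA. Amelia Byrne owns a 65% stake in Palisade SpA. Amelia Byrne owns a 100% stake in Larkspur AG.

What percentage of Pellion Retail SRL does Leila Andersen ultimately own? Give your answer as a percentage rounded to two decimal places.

Leila reaches Pellion along 2 paths.
Direct stake: 29% = 29%.
Via Palisade → Rowan: 25% × 78% × 71% = 13.845%.
Total: 29% + 13.845% = 42.845%.
Rounded: 42.85%.

42.85%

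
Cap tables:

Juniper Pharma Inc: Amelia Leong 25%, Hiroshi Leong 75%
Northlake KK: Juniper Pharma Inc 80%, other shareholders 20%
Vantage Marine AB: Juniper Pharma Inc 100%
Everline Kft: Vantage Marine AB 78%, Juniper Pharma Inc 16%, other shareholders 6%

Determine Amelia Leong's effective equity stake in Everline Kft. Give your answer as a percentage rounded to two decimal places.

Amelia reaches Everline along 2 paths.
Via Juniper → Vantage: 25% × 100% × 78% = 19.5%.
Via Juniper: 25% × 16% = 4%.
Total: 19.5% + 4% = 23.5%.
Rounded: 23.50%.

23.50%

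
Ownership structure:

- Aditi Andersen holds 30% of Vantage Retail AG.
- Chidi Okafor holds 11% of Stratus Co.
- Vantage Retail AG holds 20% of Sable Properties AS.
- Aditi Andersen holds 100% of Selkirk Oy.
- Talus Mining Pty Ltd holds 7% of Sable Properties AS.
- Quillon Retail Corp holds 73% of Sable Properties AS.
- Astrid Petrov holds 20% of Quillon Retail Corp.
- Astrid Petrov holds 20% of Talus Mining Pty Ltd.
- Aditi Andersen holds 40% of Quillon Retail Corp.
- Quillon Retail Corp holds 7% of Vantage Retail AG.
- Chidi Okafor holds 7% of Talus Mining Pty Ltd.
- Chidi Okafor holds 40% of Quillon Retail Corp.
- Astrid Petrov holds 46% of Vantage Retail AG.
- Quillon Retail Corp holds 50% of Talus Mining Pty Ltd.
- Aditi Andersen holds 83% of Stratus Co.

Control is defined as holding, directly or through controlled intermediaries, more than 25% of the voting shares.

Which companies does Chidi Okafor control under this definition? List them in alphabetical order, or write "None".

Quillon Retail Corp, Sable Properties AS, Talus Mining Pty Ltd

Chidi holds 40% of Quillon, so Chidi controls Quillon.
Quillon and Chidi together hold 50% + 7% = 57% of Talus, so Chidi controls Talus.
Quillon and Talus together hold 73% + 7% = 80% of Sable, so Chidi controls Sable.
No other company's threshold is met.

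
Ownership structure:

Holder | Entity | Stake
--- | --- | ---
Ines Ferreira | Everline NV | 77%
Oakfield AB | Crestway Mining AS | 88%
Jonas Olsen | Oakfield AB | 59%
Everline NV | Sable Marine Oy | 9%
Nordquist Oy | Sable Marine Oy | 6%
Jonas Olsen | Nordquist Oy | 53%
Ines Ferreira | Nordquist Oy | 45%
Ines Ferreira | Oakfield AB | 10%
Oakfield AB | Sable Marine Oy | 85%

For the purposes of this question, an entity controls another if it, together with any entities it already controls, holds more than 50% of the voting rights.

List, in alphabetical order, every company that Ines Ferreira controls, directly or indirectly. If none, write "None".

Everline NV

Ines holds 77% of Everline, so Ines controls Everline.
No other company's threshold is met.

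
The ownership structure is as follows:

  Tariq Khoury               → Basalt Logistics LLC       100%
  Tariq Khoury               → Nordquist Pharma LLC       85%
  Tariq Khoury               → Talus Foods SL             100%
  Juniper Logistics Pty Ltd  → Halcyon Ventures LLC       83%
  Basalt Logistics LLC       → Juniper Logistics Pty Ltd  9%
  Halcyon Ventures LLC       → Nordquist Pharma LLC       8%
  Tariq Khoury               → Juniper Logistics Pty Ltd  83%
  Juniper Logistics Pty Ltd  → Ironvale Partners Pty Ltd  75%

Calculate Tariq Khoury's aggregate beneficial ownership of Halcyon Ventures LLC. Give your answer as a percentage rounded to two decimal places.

Tariq reaches Halcyon along 2 paths.
Via Juniper: 83% × 83% = 68.89%.
Via Basalt → Juniper: 100% × 9% × 83% = 7.47%.
Total: 68.89% + 7.47% = 76.36%.

76.36%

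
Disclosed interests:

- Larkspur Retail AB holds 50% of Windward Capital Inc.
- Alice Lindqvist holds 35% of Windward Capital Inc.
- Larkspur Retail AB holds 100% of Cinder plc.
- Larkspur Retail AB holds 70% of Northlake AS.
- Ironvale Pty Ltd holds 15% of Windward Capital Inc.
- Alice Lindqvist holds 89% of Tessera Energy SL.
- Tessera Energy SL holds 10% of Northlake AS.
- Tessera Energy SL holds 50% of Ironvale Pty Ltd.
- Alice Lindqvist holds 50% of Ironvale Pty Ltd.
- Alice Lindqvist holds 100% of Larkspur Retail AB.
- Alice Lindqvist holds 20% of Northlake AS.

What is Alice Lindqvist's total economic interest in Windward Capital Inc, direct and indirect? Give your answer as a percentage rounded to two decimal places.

Alice reaches Windward along 4 paths.
Direct stake: 35% = 35%.
Via Ironvale: 50% × 15% = 7.5%.
Via Tessera → Ironvale: 89% × 50% × 15% = 6.675%.
Via Larkspur: 100% × 50% = 50%.
Total: 35% + 7.5% + 6.675% + 50% = 99.175%.
Rounded: 99.18%.

99.18%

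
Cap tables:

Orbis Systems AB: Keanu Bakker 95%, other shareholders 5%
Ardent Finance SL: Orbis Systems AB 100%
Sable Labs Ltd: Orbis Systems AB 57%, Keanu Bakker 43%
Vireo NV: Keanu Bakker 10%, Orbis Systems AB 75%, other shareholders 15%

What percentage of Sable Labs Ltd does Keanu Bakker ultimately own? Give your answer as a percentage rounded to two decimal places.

97.15%

Keanu reaches Sable along 2 paths.
Via Orbis: 95% × 57% = 54.15%.
Direct stake: 43% = 43%.
Total: 54.15% + 43% = 97.15%.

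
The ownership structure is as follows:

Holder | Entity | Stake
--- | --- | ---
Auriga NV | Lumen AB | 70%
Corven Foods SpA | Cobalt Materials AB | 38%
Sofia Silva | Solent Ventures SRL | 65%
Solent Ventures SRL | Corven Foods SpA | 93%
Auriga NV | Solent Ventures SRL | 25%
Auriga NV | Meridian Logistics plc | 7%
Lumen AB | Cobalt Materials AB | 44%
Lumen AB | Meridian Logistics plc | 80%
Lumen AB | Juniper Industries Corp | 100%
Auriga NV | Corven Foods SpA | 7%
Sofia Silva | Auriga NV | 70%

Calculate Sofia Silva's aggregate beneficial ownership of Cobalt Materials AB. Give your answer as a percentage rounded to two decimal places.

52.58%

Sofia reaches Cobalt along 4 paths.
Via Solent → Corven: 65% × 93% × 38% = 22.971%.
Via Auriga → Solent → Corven: 70% × 25% × 93% × 38% = 6.1845%.
Via Auriga → Corven: 70% × 7% × 38% = 1.862%.
Via Auriga → Lumen: 70% × 70% × 44% = 21.56%.
Total: 22.971% + 6.1845% + 1.862% + 21.56% = 52.5775%.
Rounded: 52.58%.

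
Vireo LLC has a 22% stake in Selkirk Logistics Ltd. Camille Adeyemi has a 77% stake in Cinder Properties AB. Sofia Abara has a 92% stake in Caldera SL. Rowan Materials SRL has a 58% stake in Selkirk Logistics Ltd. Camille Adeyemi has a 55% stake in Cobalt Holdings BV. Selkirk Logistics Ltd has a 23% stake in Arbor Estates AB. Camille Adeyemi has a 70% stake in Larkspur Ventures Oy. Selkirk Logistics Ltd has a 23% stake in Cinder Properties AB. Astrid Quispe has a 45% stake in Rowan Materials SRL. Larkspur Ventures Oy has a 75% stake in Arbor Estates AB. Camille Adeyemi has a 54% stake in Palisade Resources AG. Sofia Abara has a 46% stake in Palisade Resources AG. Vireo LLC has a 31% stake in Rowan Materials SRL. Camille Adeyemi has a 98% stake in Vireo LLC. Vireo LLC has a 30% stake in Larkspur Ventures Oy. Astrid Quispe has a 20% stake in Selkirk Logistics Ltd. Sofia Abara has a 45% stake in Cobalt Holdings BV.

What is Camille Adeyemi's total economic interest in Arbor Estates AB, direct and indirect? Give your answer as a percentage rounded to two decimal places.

83.56%

Camille reaches Arbor along 4 paths.
Via Larkspur: 70% × 75% = 52.5%.
Via Vireo → Larkspur: 98% × 30% × 75% = 22.05%.
Via Vireo → Rowan → Selkirk: 98% × 31% × 58% × 23% = 4.052692%.
Via Vireo → Selkirk: 98% × 22% × 23% = 4.9588%.
Total: 52.5% + 22.05% + 4.052692% + 4.9588% = 83.561492%.
Rounded: 83.56%.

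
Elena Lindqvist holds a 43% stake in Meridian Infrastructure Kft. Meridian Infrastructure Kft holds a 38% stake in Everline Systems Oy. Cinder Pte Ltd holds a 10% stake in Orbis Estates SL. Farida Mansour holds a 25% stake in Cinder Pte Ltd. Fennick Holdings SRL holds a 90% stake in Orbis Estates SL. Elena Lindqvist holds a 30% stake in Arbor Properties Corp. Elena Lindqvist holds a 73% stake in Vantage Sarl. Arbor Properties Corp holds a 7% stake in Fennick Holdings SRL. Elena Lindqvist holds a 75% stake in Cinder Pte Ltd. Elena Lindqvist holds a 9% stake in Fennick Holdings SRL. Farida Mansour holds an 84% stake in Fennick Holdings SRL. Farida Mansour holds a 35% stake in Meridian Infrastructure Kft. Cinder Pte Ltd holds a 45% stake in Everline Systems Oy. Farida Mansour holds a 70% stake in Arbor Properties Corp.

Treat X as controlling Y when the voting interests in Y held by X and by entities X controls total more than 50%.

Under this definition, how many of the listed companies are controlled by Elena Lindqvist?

Elena holds 75% of Cinder, so Elena controls Cinder.
Elena holds 73% of Vantage, so Elena controls Vantage.
No other company's threshold is met.
Elena controls 2 companies.

2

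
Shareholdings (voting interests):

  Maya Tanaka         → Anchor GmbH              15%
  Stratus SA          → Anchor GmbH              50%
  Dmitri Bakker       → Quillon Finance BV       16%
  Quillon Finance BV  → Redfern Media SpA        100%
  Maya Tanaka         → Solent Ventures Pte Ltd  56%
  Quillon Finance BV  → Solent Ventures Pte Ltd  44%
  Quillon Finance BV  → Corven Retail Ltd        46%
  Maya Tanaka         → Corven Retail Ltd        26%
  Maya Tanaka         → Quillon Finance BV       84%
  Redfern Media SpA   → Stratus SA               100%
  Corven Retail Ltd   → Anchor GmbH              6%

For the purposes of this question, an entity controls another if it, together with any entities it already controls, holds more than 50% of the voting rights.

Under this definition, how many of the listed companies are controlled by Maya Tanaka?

6

Maya holds 84% of Quillon, so Maya controls Quillon.
Quillon holds 100% of Redfern, so Maya controls Redfern.
Maya and Quillon together hold 26% + 46% = 72% of Corven, so Maya controls Corven.
Redfern holds 100% of Stratus, so Maya controls Stratus.
Maya and Quillon together hold 56% + 44% = 100% of Solent, so Maya controls Solent.
Corven and Stratus and Maya together hold 6% + 50% + 15% = 71% of Anchor, so Maya controls Anchor.
Maya controls 6 companies.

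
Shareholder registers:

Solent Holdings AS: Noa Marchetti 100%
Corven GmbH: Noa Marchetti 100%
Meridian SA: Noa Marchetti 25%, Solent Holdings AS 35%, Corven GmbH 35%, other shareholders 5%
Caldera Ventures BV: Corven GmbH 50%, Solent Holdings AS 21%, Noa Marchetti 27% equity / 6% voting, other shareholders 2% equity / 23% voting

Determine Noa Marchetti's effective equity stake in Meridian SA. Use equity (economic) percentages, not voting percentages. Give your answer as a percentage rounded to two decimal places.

95.00%

Noa reaches Meridian along 3 paths.
Direct stake: 25% = 25%.
Via Solent: 100% × 35% = 35%.
Via Corven: 100% × 35% = 35%.
Total: 25% + 35% + 35% = 95%.
Rounded: 95.00%.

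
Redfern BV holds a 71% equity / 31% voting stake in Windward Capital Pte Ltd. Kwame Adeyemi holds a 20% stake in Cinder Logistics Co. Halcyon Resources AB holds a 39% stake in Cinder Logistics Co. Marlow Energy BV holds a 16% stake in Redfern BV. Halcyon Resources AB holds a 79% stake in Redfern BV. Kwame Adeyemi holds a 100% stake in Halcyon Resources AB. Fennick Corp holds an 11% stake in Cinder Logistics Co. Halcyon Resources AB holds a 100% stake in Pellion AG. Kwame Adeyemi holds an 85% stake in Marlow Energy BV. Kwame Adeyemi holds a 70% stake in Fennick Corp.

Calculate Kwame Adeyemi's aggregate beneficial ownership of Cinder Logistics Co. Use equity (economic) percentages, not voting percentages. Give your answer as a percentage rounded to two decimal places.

Kwame reaches Cinder along 3 paths.
Direct stake: 20% = 20%.
Via Halcyon: 100% × 39% = 39%.
Via Fennick: 70% × 11% = 7.7%.
Total: 20% + 39% + 7.7% = 66.7%.
Rounded: 66.70%.

66.70%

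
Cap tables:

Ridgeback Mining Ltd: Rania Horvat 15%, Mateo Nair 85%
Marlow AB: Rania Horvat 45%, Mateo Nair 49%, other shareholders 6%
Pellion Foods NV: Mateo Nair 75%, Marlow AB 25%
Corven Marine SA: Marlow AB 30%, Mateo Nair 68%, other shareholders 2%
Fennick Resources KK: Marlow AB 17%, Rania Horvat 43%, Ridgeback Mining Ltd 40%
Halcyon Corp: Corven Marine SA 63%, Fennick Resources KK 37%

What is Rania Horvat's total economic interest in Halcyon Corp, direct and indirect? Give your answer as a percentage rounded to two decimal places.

Rania reaches Halcyon along 4 paths.
Via Marlow → Corven: 45% × 30% × 63% = 8.505%.
Via Marlow → Fennick: 45% × 17% × 37% = 2.8305%.
Via Fennick: 43% × 37% = 15.91%.
Via Ridgeback → Fennick: 15% × 40% × 37% = 2.22%.
Total: 8.505% + 2.8305% + 15.91% + 2.22% = 29.4655%.
Rounded: 29.47%.

29.47%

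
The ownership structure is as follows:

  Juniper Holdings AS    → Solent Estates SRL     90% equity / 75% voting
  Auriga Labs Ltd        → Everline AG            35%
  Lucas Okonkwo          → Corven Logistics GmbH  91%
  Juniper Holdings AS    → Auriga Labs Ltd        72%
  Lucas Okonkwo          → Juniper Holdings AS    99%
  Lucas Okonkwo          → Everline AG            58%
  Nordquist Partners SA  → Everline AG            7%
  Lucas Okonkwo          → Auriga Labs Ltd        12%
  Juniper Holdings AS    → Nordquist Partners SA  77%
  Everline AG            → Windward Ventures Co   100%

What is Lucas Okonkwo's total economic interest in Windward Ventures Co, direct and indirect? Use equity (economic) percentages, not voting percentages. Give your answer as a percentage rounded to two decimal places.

Lucas reaches Windward along 4 paths.
Via Juniper → Nordquist → Everline: 99% × 77% × 7% × 100% = 5.3361%.
Via Everline: 58% × 100% = 58%.
Via Auriga → Everline: 12% × 35% × 100% = 4.2%.
Via Juniper → Auriga → Everline: 99% × 72% × 35% × 100% = 24.948%.
Total: 5.3361% + 58% + 4.2% + 24.948% = 92.4841%.
Rounded: 92.48%.

92.48%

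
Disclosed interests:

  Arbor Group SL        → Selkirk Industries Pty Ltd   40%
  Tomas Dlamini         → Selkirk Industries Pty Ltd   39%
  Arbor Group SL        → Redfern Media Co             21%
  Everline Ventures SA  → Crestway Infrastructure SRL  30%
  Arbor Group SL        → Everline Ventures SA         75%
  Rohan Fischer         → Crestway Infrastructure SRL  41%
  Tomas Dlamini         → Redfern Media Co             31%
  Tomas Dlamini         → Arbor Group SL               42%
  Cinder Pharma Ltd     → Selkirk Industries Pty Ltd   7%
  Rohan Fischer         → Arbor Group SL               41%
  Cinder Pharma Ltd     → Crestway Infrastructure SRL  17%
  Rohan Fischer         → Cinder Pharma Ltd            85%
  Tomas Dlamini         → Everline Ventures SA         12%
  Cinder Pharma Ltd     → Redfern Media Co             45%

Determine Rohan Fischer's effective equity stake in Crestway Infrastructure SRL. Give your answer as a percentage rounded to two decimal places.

64.68%

Rohan reaches Crestway along 3 paths.
Direct stake: 41% = 41%.
Via Arbor → Everline: 41% × 75% × 30% = 9.225%.
Via Cinder: 85% × 17% = 14.45%.
Total: 41% + 9.225% + 14.45% = 64.675%.
Rounded: 64.68%.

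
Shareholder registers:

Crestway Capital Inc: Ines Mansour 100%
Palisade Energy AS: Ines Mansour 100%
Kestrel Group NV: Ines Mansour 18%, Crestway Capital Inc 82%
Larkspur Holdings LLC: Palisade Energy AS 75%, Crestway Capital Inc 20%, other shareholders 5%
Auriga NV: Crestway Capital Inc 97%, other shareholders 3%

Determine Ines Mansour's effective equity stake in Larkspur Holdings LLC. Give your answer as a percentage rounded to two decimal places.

95.00%

Ines reaches Larkspur along 2 paths.
Via Palisade: 100% × 75% = 75%.
Via Crestway: 100% × 20% = 20%.
Total: 75% + 20% = 95%.
Rounded: 95.00%.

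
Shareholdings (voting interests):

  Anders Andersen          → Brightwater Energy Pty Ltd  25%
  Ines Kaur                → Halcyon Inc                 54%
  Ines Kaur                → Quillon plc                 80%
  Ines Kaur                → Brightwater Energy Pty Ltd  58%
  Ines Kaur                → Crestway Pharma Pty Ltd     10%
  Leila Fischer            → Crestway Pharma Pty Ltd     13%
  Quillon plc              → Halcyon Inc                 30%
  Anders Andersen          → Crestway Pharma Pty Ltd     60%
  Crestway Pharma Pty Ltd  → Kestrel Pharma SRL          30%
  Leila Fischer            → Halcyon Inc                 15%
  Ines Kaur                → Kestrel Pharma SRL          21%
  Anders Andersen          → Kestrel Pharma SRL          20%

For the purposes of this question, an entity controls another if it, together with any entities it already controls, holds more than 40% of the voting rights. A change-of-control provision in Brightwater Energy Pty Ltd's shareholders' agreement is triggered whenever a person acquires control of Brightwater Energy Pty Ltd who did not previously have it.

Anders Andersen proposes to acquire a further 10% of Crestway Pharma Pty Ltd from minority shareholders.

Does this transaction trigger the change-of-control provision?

No

The purchase changes only Anders's holdings, so Anders is the only person who could newly come to control Brightwater.
Anders holds 60% of Crestway, so Anders controls Crestway.
Crestway and Anders together hold 30% + 20% = 50% of Kestrel, so Anders controls Kestrel.
In Brightwater, Anders's side holds only 25%, not > 40%.
So before the transaction, Anders does not control Brightwater.
After the purchase, Anders's direct stake in Crestway rises to 60% + 10% = 70%.
Anders holds 70% of Crestway, so Anders controls Crestway.
After the transaction, Anders's side holds 25% of Brightwater, not > 40%, so Anders still does not control Brightwater.
No new person acquires control, so the clause is not triggered.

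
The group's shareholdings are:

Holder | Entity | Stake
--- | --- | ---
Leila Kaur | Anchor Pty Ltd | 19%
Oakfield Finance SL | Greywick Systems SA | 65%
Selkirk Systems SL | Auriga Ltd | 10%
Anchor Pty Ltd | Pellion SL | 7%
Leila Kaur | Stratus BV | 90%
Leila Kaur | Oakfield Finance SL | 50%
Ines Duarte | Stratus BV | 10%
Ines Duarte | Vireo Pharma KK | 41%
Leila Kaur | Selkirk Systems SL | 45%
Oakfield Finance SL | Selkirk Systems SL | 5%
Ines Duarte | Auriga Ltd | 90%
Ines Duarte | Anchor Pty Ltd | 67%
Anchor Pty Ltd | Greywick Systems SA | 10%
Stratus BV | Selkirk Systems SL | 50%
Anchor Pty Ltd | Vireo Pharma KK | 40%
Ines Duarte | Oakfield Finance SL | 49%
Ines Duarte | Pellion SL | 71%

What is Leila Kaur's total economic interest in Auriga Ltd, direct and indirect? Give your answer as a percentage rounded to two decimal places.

Leila reaches Auriga along 3 paths.
Via Oakfield → Selkirk: 50% × 5% × 10% = 0.25%.
Via Selkirk: 45% × 10% = 4.5%.
Via Stratus → Selkirk: 90% × 50% × 10% = 4.5%.
Total: 0.25% + 4.5% + 4.5% = 9.25%.

9.25%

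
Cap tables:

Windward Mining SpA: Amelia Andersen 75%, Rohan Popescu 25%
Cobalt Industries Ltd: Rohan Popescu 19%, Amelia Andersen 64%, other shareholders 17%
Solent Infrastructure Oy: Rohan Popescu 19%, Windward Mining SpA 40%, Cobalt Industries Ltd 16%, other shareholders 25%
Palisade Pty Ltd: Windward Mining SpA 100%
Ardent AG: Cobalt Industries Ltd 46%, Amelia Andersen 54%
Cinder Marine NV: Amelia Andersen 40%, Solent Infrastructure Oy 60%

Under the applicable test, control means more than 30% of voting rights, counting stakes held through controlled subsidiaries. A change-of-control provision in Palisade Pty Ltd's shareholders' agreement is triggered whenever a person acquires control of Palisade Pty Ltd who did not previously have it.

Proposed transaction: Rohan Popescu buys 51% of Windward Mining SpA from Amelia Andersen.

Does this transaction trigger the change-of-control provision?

The purchase adds only to Rohan's holdings (Amelia's stake shrinks), so Rohan is the only person who could newly come to control Palisade.
Rohan's largest direct stake is 25% in Windward, which does not meet the threshold, so Rohan controls no company.
Neither Rohan nor any entity Rohan controls holds any voting interest in Palisade.
So before the transaction, Rohan does not control Palisade.
After the purchase, Rohan's direct stake in Windward rises to 25% + 51% = 76%, and Amelia's stake falls to 24%.
Rohan holds 76% of Windward, so Rohan controls Windward.
Windward holds 100% of Palisade, so Rohan controls Palisade.
Rohan did not control Palisade before and does after, so the clause is triggered.

Yes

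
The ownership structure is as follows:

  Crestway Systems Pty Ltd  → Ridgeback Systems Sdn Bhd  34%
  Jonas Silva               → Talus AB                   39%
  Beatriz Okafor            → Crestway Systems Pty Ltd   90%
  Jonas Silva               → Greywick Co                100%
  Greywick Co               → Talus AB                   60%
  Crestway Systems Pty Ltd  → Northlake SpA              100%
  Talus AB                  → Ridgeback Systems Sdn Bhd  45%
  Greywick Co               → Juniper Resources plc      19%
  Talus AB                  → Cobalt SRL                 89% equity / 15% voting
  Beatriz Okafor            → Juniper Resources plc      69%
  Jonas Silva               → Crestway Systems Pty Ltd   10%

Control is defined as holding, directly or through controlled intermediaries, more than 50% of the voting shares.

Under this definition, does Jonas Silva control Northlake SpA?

Jonas holds 100% of Greywick, so Jonas controls Greywick.
Jonas and Greywick together hold 39% + 60% = 99% of Talus, so Jonas controls Talus.
Neither Jonas nor any entity Jonas controls holds any voting interest in Northlake.
So Jonas does not control Northlake.

No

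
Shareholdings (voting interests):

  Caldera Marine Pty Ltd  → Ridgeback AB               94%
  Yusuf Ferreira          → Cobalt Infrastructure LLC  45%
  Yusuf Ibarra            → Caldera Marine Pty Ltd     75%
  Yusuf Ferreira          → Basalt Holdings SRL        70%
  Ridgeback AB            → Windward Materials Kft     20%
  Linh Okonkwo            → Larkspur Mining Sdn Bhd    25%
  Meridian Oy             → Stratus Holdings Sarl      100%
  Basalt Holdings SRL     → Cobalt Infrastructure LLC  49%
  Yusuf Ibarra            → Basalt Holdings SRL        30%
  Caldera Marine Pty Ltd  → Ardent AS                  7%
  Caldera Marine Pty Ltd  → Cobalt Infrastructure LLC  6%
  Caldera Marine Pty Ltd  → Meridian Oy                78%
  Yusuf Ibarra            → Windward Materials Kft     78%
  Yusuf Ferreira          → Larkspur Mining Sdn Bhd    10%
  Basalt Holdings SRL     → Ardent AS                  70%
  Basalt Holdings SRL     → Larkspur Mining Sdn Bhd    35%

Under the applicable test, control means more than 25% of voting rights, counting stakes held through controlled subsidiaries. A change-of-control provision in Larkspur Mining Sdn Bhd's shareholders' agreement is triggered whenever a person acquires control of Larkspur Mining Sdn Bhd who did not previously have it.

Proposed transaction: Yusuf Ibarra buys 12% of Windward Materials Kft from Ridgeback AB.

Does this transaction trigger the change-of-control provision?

The purchase adds only to Yusuf Ibarra's holdings (Ridgeback's stake shrinks), so Yusuf Ibarra is the only person who could newly come to control Larkspur.
Yusuf Ibarra holds 30% of Basalt, so Yusuf Ibarra controls Basalt.
Basalt holds 35% of Larkspur, so Yusuf Ibarra controls Larkspur.
So Yusuf Ibarra already controls Larkspur before the transaction.
After the purchase, Yusuf Ibarra's direct stake in Windward rises to 78% + 12% = 90%, and Ridgeback's stake falls to 8%.
Yusuf Ibarra controlled Larkspur already, so this is not a new person acquiring control; every other person's position is unchanged or reduced.
No new person acquires control, so the clause is not triggered.

No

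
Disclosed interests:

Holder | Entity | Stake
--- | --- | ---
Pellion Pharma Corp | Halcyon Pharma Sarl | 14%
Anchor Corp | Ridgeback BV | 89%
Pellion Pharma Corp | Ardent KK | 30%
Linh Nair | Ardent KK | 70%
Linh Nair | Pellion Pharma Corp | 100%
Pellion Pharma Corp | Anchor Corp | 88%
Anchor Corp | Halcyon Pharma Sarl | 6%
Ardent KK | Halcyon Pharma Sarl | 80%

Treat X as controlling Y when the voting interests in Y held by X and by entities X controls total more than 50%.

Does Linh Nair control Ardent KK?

Linh holds 100% of Pellion, so Linh controls Pellion.
Pellion and Linh together hold 30% + 70% = 100% of Ardent, so Linh controls Ardent.

Yes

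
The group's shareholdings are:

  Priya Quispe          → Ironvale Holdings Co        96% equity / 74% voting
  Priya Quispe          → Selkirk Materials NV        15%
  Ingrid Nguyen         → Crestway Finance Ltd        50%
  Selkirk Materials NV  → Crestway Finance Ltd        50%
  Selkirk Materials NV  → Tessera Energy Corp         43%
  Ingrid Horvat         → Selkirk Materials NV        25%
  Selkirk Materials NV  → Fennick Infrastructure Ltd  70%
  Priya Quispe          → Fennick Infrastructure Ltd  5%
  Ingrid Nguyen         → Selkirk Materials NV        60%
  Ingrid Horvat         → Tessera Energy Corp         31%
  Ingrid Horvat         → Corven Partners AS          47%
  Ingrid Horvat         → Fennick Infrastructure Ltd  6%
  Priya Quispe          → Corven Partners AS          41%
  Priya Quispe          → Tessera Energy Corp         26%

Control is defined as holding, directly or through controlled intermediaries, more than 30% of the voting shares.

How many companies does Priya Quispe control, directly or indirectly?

Priya holds 41% of Corven, so Priya controls Corven.
Priya holds 74% of Ironvale, so Priya controls Ironvale.
No other company's threshold is met.
Priya controls 2 companies.

2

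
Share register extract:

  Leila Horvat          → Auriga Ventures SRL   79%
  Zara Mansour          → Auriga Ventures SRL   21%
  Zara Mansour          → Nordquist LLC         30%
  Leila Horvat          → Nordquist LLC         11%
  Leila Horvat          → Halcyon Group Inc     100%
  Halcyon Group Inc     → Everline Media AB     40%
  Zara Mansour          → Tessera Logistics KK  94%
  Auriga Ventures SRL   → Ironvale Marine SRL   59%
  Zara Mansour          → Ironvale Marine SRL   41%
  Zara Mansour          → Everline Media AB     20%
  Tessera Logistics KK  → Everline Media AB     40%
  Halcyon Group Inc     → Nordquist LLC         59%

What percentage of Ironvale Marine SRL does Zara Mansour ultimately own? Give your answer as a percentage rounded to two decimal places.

53.39%

Zara reaches Ironvale along 2 paths.
Direct stake: 41% = 41%.
Via Auriga: 21% × 59% = 12.39%.
Total: 41% + 12.39% = 53.39%.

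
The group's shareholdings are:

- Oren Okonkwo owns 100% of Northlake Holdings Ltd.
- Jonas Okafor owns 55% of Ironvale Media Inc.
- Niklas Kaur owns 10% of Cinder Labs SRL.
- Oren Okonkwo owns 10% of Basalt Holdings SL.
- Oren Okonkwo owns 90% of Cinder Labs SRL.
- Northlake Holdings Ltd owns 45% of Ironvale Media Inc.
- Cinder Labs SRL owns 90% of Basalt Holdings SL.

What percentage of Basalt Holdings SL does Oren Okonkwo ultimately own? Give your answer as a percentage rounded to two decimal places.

Oren reaches Basalt along 2 paths.
Direct stake: 10% = 10%.
Via Cinder: 90% × 90% = 81%.
Total: 10% + 81% = 91%.
Rounded: 91.00%.

91.00%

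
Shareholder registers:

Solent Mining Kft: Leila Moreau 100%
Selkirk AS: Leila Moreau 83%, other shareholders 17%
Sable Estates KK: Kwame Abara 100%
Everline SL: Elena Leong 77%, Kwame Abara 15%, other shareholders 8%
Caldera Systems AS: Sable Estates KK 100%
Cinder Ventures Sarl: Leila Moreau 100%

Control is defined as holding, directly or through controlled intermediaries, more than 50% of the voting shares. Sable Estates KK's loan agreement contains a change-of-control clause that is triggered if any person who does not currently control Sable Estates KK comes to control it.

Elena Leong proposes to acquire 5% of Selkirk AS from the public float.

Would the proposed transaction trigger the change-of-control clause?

No

The purchase changes only Elena's holdings, so Elena is the only person who could newly come to control Sable.
Elena holds 77% of Everline, so Elena controls Everline.
Neither Elena nor any entity Elena controls holds any voting interest in Sable.
So before the transaction, Elena does not control Sable.
After the purchase, Elena holds 5% of Selkirk directly.
Elena's side now holds 5% of Selkirk, not > 50%, so Elena still does not control Selkirk.
After the transaction, neither Elena nor any entity Elena controls holds a voting interest in Sable, so Elena still does not control it.
No new person acquires control, so the clause is not triggered.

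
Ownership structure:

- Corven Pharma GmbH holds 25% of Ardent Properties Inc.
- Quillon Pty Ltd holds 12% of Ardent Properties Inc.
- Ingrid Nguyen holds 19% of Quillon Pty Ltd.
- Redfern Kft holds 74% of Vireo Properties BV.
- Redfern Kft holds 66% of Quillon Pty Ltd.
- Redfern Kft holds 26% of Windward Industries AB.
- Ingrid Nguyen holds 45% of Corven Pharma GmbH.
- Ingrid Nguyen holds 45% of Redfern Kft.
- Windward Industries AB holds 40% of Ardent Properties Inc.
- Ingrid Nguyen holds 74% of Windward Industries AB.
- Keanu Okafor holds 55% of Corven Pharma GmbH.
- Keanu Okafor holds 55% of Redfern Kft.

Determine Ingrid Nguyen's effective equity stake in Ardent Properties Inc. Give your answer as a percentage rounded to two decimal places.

51.37%

Ingrid reaches Ardent along 5 paths.
Via Windward: 74% × 40% = 29.6%.
Via Redfern → Windward: 45% × 26% × 40% = 4.68%.
Via Quillon: 19% × 12% = 2.28%.
Via Redfern → Quillon: 45% × 66% × 12% = 3.564%.
Via Corven: 45% × 25% = 11.25%.
Total: 29.6% + 4.68% + 2.28% + 3.564% + 11.25% = 51.374%.
Rounded: 51.37%.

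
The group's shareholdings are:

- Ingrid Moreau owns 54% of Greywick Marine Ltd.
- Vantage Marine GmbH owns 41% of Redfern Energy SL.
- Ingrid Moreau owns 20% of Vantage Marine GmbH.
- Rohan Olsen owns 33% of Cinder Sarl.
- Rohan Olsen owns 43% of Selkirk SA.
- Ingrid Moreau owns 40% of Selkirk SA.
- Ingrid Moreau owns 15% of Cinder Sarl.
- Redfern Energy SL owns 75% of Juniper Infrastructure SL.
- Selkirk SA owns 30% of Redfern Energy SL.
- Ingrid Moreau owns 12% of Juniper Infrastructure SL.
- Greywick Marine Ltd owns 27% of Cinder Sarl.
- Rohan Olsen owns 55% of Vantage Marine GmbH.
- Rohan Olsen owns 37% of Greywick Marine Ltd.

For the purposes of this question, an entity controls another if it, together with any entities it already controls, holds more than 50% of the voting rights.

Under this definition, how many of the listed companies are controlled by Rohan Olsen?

Rohan holds 55% of Vantage, so Rohan controls Vantage.
No other company's threshold is met.
Rohan controls 1 company.

1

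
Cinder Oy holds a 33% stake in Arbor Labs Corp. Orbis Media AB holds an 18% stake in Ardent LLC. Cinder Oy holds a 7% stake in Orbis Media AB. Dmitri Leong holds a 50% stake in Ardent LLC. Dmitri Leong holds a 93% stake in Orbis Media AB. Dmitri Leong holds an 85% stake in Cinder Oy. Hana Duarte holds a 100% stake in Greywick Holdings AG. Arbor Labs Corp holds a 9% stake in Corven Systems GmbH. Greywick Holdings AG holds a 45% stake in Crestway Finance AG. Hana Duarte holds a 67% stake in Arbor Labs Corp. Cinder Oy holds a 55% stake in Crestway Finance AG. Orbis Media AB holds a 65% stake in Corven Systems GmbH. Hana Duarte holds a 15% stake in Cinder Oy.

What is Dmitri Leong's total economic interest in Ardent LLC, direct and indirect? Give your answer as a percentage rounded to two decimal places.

Dmitri reaches Ardent along 3 paths.
Via Cinder → Orbis: 85% × 7% × 18% = 1.071%.
Via Orbis: 93% × 18% = 16.74%.
Direct stake: 50% = 50%.
Total: 1.071% + 16.74% + 50% = 67.811%.
Rounded: 67.81%.

67.81%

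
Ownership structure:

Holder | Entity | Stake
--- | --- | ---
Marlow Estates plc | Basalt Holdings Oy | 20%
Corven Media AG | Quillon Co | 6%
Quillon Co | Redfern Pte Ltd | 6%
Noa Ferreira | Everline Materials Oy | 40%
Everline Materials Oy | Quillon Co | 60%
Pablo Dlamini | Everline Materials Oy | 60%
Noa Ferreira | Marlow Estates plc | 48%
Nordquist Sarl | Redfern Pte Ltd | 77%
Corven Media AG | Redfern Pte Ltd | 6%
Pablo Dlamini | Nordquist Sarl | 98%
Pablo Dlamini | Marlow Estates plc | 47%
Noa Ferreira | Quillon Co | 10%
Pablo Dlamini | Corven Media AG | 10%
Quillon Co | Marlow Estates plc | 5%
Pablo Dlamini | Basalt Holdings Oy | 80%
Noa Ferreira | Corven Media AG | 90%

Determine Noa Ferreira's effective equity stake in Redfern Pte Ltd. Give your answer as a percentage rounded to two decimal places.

Noa reaches Redfern along 4 paths.
Via Corven: 90% × 6% = 5.4%.
Via Corven → Quillon: 90% × 6% × 6% = 0.324%.
Via Quillon: 10% × 6% = 0.6%.
Via Everline → Quillon: 40% × 60% × 6% = 1.44%.
Total: 5.4% + 0.324% + 0.6% + 1.44% = 7.764%.
Rounded: 7.76%.

7.76%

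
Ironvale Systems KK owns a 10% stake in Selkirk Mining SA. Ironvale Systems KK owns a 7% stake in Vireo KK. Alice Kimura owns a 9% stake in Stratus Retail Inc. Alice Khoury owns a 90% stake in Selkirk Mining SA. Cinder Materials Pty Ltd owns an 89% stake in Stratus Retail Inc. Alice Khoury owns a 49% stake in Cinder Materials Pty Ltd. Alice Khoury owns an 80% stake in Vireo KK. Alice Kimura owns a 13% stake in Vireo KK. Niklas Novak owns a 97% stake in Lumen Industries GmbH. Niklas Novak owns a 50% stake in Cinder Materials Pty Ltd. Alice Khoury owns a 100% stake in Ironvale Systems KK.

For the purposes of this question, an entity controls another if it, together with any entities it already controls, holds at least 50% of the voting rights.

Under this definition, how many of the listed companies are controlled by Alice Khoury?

Alice Khoury holds 100% of Ironvale, so Alice Khoury controls Ironvale.
Alice Khoury and Ironvale together hold 90% + 10% = 100% of Selkirk, so Alice Khoury controls Selkirk.
Ironvale and Alice Khoury together hold 7% + 80% = 87% of Vireo, so Alice Khoury controls Vireo.
No other company's threshold is met.
Alice Khoury controls 3 companies.

3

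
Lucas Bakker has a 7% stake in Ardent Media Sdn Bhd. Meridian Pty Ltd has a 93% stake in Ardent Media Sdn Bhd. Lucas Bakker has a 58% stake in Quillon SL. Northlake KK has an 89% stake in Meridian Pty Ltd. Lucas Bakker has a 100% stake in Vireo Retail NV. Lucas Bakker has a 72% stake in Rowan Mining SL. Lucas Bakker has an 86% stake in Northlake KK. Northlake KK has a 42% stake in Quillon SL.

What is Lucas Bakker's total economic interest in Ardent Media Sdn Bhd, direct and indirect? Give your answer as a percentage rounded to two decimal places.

Lucas reaches Ardent along 2 paths.
Direct stake: 7% = 7%.
Via Northlake → Meridian: 86% × 89% × 93% = 71.1822%.
Total: 7% + 71.1822% = 78.1822%.
Rounded: 78.18%.

78.18%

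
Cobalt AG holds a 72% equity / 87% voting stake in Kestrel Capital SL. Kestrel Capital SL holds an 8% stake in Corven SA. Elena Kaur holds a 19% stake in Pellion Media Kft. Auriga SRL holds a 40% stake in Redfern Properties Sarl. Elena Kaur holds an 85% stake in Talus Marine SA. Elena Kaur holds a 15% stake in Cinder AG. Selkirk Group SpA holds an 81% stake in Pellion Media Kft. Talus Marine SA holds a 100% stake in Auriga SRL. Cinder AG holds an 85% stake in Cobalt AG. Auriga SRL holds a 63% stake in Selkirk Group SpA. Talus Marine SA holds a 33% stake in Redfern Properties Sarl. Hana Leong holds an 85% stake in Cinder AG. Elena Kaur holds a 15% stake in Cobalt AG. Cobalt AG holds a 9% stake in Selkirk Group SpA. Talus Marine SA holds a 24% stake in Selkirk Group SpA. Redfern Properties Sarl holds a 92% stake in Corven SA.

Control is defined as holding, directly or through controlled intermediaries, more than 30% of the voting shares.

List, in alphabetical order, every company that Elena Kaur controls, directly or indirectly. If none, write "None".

Elena holds 85% of Talus, so Elena controls Talus.
Talus holds 100% of Auriga, so Elena controls Auriga.
Auriga and Talus together hold 40% + 33% = 73% of Redfern, so Elena controls Redfern.
Redfern holds 92% of Corven, so Elena controls Corven.
Talus and Auriga together hold 24% + 63% = 87% of Selkirk, so Elena controls Selkirk.
Selkirk and Elena together hold 81% + 19% = 100% of Pellion, so Elena controls Pellion.
No other company's threshold is met.

Auriga SRL, Corven SA, Pellion Media Kft, Redfern Properties Sarl, Selkirk Group SpA, Talus Marine SA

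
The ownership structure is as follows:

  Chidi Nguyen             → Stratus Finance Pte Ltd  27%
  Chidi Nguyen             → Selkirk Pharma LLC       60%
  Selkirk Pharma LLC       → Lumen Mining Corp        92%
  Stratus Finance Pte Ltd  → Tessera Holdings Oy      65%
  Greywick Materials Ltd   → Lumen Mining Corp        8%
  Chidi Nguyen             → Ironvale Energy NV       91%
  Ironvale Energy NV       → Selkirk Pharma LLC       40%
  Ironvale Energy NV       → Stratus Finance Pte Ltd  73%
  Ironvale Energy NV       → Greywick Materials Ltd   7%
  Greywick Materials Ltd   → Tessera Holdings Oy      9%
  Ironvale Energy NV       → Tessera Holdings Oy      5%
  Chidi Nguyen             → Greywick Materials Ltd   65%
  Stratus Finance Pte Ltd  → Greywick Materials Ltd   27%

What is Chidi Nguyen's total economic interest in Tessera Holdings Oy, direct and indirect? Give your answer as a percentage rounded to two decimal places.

73.97%

Chidi reaches Tessera along 7 paths.
Via Stratus → Greywick: 27% × 27% × 9% = 0.6561%.
Via Ironvale → Stratus → Greywick: 91% × 73% × 27% × 9% = 1.614249%.
Via Ironvale → Greywick: 91% × 7% × 9% = 0.5733%.
Via Greywick: 65% × 9% = 5.85%.
Via Ironvale: 91% × 5% = 4.55%.
Via Stratus: 27% × 65% = 17.55%.
Via Ironvale → Stratus: 91% × 73% × 65% = 43.1795%.
Total: 0.6561% + 1.614249% + 0.5733% + 5.85% + 4.55% + 17.55% + 43.1795% = 73.973149%.
Rounded: 73.97%.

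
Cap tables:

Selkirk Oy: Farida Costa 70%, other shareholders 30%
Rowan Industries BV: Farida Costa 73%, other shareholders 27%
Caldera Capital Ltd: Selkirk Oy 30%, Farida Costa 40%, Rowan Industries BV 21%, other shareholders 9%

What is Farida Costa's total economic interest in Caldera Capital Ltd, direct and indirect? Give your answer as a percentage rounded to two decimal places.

Farida reaches Caldera along 3 paths.
Via Selkirk: 70% × 30% = 21%.
Direct stake: 40% = 40%.
Via Rowan: 73% × 21% = 15.33%.
Total: 21% + 40% + 15.33% = 76.33%.

76.33%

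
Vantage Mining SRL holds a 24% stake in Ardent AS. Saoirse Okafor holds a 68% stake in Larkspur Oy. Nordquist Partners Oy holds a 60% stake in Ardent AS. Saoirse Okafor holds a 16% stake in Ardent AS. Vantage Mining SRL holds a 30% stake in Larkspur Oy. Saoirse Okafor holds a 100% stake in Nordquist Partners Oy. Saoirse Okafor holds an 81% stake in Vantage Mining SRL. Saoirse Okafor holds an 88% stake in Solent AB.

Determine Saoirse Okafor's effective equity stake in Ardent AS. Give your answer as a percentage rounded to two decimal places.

95.44%

Saoirse reaches Ardent along 3 paths.
Via Nordquist: 100% × 60% = 60%.
Direct stake: 16% = 16%.
Via Vantage: 81% × 24% = 19.44%.
Total: 60% + 16% + 19.44% = 95.44%.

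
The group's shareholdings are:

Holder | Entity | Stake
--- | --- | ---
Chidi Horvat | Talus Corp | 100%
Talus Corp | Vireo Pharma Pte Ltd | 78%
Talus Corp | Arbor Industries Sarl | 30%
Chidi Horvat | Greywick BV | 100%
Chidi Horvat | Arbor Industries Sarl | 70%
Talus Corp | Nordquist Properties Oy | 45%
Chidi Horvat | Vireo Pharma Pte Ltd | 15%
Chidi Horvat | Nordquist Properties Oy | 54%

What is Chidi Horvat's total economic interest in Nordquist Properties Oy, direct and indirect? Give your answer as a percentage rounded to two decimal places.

Chidi reaches Nordquist along 2 paths.
Via Talus: 100% × 45% = 45%.
Direct stake: 54% = 54%.
Total: 45% + 54% = 99%.
Rounded: 99.00%.

99.00%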